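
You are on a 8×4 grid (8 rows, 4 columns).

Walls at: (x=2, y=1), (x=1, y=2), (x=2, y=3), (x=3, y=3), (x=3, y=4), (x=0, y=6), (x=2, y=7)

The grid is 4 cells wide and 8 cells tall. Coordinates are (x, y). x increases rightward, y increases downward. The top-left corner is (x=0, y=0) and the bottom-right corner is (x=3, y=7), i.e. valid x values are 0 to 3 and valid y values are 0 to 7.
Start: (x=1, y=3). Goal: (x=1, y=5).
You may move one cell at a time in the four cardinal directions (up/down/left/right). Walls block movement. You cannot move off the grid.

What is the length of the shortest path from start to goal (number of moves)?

Answer: Shortest path length: 2

Derivation:
BFS from (x=1, y=3) until reaching (x=1, y=5):
  Distance 0: (x=1, y=3)
  Distance 1: (x=0, y=3), (x=1, y=4)
  Distance 2: (x=0, y=2), (x=0, y=4), (x=2, y=4), (x=1, y=5)  <- goal reached here
One shortest path (2 moves): (x=1, y=3) -> (x=1, y=4) -> (x=1, y=5)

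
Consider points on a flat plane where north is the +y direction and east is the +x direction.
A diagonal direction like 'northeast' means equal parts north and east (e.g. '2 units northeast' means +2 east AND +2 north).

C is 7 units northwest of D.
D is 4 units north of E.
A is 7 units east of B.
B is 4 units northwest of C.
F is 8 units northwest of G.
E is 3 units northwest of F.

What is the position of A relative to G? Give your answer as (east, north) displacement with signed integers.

Answer: A is at (east=-15, north=26) relative to G.

Derivation:
Place G at the origin (east=0, north=0).
  F is 8 units northwest of G: delta (east=-8, north=+8); F at (east=-8, north=8).
  E is 3 units northwest of F: delta (east=-3, north=+3); E at (east=-11, north=11).
  D is 4 units north of E: delta (east=+0, north=+4); D at (east=-11, north=15).
  C is 7 units northwest of D: delta (east=-7, north=+7); C at (east=-18, north=22).
  B is 4 units northwest of C: delta (east=-4, north=+4); B at (east=-22, north=26).
  A is 7 units east of B: delta (east=+7, north=+0); A at (east=-15, north=26).
Therefore A relative to G: (east=-15, north=26).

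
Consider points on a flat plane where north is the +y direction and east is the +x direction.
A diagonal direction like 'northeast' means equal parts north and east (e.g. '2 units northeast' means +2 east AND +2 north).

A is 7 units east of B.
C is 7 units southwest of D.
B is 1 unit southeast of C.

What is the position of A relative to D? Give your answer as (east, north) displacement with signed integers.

Answer: A is at (east=1, north=-8) relative to D.

Derivation:
Place D at the origin (east=0, north=0).
  C is 7 units southwest of D: delta (east=-7, north=-7); C at (east=-7, north=-7).
  B is 1 unit southeast of C: delta (east=+1, north=-1); B at (east=-6, north=-8).
  A is 7 units east of B: delta (east=+7, north=+0); A at (east=1, north=-8).
Therefore A relative to D: (east=1, north=-8).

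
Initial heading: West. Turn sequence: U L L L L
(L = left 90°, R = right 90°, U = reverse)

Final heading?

Start: West
  U (U-turn (180°)) -> East
  L (left (90° counter-clockwise)) -> North
  L (left (90° counter-clockwise)) -> West
  L (left (90° counter-clockwise)) -> South
  L (left (90° counter-clockwise)) -> East
Final: East

Answer: Final heading: East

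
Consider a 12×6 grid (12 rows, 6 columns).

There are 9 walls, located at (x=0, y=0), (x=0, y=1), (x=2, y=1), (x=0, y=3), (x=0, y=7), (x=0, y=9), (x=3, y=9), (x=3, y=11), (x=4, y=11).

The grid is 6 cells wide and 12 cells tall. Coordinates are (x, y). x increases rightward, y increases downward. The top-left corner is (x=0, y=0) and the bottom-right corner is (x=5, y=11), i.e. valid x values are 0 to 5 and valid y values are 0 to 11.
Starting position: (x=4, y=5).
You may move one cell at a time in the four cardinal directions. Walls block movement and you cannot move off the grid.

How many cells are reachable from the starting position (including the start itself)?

Answer: Reachable cells: 63

Derivation:
BFS flood-fill from (x=4, y=5):
  Distance 0: (x=4, y=5)
  Distance 1: (x=4, y=4), (x=3, y=5), (x=5, y=5), (x=4, y=6)
  Distance 2: (x=4, y=3), (x=3, y=4), (x=5, y=4), (x=2, y=5), (x=3, y=6), (x=5, y=6), (x=4, y=7)
  Distance 3: (x=4, y=2), (x=3, y=3), (x=5, y=3), (x=2, y=4), (x=1, y=5), (x=2, y=6), (x=3, y=7), (x=5, y=7), (x=4, y=8)
  Distance 4: (x=4, y=1), (x=3, y=2), (x=5, y=2), (x=2, y=3), (x=1, y=4), (x=0, y=5), (x=1, y=6), (x=2, y=7), (x=3, y=8), (x=5, y=8), (x=4, y=9)
  Distance 5: (x=4, y=0), (x=3, y=1), (x=5, y=1), (x=2, y=2), (x=1, y=3), (x=0, y=4), (x=0, y=6), (x=1, y=7), (x=2, y=8), (x=5, y=9), (x=4, y=10)
  Distance 6: (x=3, y=0), (x=5, y=0), (x=1, y=2), (x=1, y=8), (x=2, y=9), (x=3, y=10), (x=5, y=10)
  Distance 7: (x=2, y=0), (x=1, y=1), (x=0, y=2), (x=0, y=8), (x=1, y=9), (x=2, y=10), (x=5, y=11)
  Distance 8: (x=1, y=0), (x=1, y=10), (x=2, y=11)
  Distance 9: (x=0, y=10), (x=1, y=11)
  Distance 10: (x=0, y=11)
Total reachable: 63 (grid has 63 open cells total)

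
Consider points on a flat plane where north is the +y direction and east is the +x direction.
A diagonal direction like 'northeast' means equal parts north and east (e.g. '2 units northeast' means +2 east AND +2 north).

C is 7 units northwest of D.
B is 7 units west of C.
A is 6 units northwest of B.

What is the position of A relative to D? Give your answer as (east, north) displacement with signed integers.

Answer: A is at (east=-20, north=13) relative to D.

Derivation:
Place D at the origin (east=0, north=0).
  C is 7 units northwest of D: delta (east=-7, north=+7); C at (east=-7, north=7).
  B is 7 units west of C: delta (east=-7, north=+0); B at (east=-14, north=7).
  A is 6 units northwest of B: delta (east=-6, north=+6); A at (east=-20, north=13).
Therefore A relative to D: (east=-20, north=13).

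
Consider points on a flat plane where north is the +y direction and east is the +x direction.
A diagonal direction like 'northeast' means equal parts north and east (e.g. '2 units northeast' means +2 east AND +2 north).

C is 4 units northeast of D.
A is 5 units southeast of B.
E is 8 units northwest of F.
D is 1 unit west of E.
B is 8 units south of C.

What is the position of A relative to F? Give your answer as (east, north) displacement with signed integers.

Answer: A is at (east=0, north=-1) relative to F.

Derivation:
Place F at the origin (east=0, north=0).
  E is 8 units northwest of F: delta (east=-8, north=+8); E at (east=-8, north=8).
  D is 1 unit west of E: delta (east=-1, north=+0); D at (east=-9, north=8).
  C is 4 units northeast of D: delta (east=+4, north=+4); C at (east=-5, north=12).
  B is 8 units south of C: delta (east=+0, north=-8); B at (east=-5, north=4).
  A is 5 units southeast of B: delta (east=+5, north=-5); A at (east=0, north=-1).
Therefore A relative to F: (east=0, north=-1).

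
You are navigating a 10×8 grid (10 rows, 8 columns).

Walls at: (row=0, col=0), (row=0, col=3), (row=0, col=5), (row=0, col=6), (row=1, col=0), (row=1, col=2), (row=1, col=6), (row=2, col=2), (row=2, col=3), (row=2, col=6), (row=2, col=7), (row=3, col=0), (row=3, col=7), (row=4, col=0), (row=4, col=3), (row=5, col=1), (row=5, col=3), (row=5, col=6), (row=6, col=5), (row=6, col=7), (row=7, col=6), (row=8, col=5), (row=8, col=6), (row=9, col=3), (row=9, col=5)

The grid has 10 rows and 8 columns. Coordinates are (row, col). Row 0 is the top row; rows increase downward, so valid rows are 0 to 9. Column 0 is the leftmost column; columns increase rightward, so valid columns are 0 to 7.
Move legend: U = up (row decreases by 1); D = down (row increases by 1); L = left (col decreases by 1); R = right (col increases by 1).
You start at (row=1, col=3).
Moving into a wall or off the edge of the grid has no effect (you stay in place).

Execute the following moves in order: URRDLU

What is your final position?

Answer: Final position: (row=1, col=4)

Derivation:
Start: (row=1, col=3)
  U (up): blocked, stay at (row=1, col=3)
  R (right): (row=1, col=3) -> (row=1, col=4)
  R (right): (row=1, col=4) -> (row=1, col=5)
  D (down): (row=1, col=5) -> (row=2, col=5)
  L (left): (row=2, col=5) -> (row=2, col=4)
  U (up): (row=2, col=4) -> (row=1, col=4)
Final: (row=1, col=4)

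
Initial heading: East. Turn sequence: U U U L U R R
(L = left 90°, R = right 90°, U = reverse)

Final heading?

Answer: Final heading: South

Derivation:
Start: East
  U (U-turn (180°)) -> West
  U (U-turn (180°)) -> East
  U (U-turn (180°)) -> West
  L (left (90° counter-clockwise)) -> South
  U (U-turn (180°)) -> North
  R (right (90° clockwise)) -> East
  R (right (90° clockwise)) -> South
Final: South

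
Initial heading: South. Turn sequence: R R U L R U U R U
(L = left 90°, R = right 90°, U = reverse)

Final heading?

Answer: Final heading: East

Derivation:
Start: South
  R (right (90° clockwise)) -> West
  R (right (90° clockwise)) -> North
  U (U-turn (180°)) -> South
  L (left (90° counter-clockwise)) -> East
  R (right (90° clockwise)) -> South
  U (U-turn (180°)) -> North
  U (U-turn (180°)) -> South
  R (right (90° clockwise)) -> West
  U (U-turn (180°)) -> East
Final: East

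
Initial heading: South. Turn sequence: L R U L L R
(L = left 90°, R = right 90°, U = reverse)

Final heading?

Start: South
  L (left (90° counter-clockwise)) -> East
  R (right (90° clockwise)) -> South
  U (U-turn (180°)) -> North
  L (left (90° counter-clockwise)) -> West
  L (left (90° counter-clockwise)) -> South
  R (right (90° clockwise)) -> West
Final: West

Answer: Final heading: West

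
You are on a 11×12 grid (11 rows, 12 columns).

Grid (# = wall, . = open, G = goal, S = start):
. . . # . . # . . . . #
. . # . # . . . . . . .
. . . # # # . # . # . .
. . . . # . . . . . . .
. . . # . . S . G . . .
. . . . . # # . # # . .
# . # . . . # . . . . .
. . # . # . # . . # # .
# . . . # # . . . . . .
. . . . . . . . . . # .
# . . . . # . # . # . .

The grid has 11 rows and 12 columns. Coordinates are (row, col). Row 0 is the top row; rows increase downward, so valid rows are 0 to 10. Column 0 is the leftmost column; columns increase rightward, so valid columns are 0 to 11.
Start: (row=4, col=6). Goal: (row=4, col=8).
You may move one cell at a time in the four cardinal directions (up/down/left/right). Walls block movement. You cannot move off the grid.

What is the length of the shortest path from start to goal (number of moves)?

Answer: Shortest path length: 2

Derivation:
BFS from (row=4, col=6) until reaching (row=4, col=8):
  Distance 0: (row=4, col=6)
  Distance 1: (row=3, col=6), (row=4, col=5), (row=4, col=7)
  Distance 2: (row=2, col=6), (row=3, col=5), (row=3, col=7), (row=4, col=4), (row=4, col=8), (row=5, col=7)  <- goal reached here
One shortest path (2 moves): (row=4, col=6) -> (row=4, col=7) -> (row=4, col=8)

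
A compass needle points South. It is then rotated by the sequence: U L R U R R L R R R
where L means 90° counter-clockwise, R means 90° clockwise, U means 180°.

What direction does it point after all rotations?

Start: South
  U (U-turn (180°)) -> North
  L (left (90° counter-clockwise)) -> West
  R (right (90° clockwise)) -> North
  U (U-turn (180°)) -> South
  R (right (90° clockwise)) -> West
  R (right (90° clockwise)) -> North
  L (left (90° counter-clockwise)) -> West
  R (right (90° clockwise)) -> North
  R (right (90° clockwise)) -> East
  R (right (90° clockwise)) -> South
Final: South

Answer: Final heading: South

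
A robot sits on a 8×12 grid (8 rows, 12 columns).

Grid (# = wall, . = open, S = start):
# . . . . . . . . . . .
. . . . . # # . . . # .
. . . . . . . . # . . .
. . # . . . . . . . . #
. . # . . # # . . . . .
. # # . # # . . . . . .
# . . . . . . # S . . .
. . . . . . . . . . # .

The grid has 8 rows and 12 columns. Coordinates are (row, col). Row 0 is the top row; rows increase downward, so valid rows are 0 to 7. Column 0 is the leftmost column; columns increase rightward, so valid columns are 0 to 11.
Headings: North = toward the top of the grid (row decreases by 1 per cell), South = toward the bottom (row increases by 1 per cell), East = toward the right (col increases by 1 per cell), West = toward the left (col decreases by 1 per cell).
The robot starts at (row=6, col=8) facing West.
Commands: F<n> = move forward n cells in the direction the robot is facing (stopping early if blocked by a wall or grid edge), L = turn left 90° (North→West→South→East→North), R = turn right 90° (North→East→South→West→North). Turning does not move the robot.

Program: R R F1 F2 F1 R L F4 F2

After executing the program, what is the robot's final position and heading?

Start: (row=6, col=8), facing West
  R: turn right, now facing North
  R: turn right, now facing East
  F1: move forward 1, now at (row=6, col=9)
  F2: move forward 2, now at (row=6, col=11)
  F1: move forward 0/1 (blocked), now at (row=6, col=11)
  R: turn right, now facing South
  L: turn left, now facing East
  F4: move forward 0/4 (blocked), now at (row=6, col=11)
  F2: move forward 0/2 (blocked), now at (row=6, col=11)
Final: (row=6, col=11), facing East

Answer: Final position: (row=6, col=11), facing East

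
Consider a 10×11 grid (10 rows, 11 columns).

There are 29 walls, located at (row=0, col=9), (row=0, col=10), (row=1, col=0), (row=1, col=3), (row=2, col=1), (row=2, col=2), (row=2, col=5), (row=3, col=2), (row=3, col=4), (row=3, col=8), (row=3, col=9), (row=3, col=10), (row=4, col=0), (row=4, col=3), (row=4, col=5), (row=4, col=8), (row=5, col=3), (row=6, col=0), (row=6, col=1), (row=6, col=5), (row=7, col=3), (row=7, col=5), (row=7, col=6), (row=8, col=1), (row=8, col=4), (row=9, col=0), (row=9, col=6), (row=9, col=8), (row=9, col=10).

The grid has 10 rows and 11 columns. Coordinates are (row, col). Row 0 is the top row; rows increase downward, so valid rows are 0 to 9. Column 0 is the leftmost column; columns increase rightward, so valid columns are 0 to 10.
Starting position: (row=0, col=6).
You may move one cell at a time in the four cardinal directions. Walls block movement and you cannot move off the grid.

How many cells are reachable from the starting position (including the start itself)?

Answer: Reachable cells: 81

Derivation:
BFS flood-fill from (row=0, col=6):
  Distance 0: (row=0, col=6)
  Distance 1: (row=0, col=5), (row=0, col=7), (row=1, col=6)
  Distance 2: (row=0, col=4), (row=0, col=8), (row=1, col=5), (row=1, col=7), (row=2, col=6)
  Distance 3: (row=0, col=3), (row=1, col=4), (row=1, col=8), (row=2, col=7), (row=3, col=6)
  Distance 4: (row=0, col=2), (row=1, col=9), (row=2, col=4), (row=2, col=8), (row=3, col=5), (row=3, col=7), (row=4, col=6)
  Distance 5: (row=0, col=1), (row=1, col=2), (row=1, col=10), (row=2, col=3), (row=2, col=9), (row=4, col=7), (row=5, col=6)
  Distance 6: (row=0, col=0), (row=1, col=1), (row=2, col=10), (row=3, col=3), (row=5, col=5), (row=5, col=7), (row=6, col=6)
  Distance 7: (row=5, col=4), (row=5, col=8), (row=6, col=7)
  Distance 8: (row=4, col=4), (row=5, col=9), (row=6, col=4), (row=6, col=8), (row=7, col=7)
  Distance 9: (row=4, col=9), (row=5, col=10), (row=6, col=3), (row=6, col=9), (row=7, col=4), (row=7, col=8), (row=8, col=7)
  Distance 10: (row=4, col=10), (row=6, col=2), (row=6, col=10), (row=7, col=9), (row=8, col=6), (row=8, col=8), (row=9, col=7)
  Distance 11: (row=5, col=2), (row=7, col=2), (row=7, col=10), (row=8, col=5), (row=8, col=9)
  Distance 12: (row=4, col=2), (row=5, col=1), (row=7, col=1), (row=8, col=2), (row=8, col=10), (row=9, col=5), (row=9, col=9)
  Distance 13: (row=4, col=1), (row=5, col=0), (row=7, col=0), (row=8, col=3), (row=9, col=2), (row=9, col=4)
  Distance 14: (row=3, col=1), (row=8, col=0), (row=9, col=1), (row=9, col=3)
  Distance 15: (row=3, col=0)
  Distance 16: (row=2, col=0)
Total reachable: 81 (grid has 81 open cells total)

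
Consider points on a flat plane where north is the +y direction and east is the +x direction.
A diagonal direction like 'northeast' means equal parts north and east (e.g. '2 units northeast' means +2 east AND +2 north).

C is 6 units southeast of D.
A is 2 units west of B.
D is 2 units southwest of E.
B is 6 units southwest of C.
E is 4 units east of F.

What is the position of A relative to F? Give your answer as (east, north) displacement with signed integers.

Place F at the origin (east=0, north=0).
  E is 4 units east of F: delta (east=+4, north=+0); E at (east=4, north=0).
  D is 2 units southwest of E: delta (east=-2, north=-2); D at (east=2, north=-2).
  C is 6 units southeast of D: delta (east=+6, north=-6); C at (east=8, north=-8).
  B is 6 units southwest of C: delta (east=-6, north=-6); B at (east=2, north=-14).
  A is 2 units west of B: delta (east=-2, north=+0); A at (east=0, north=-14).
Therefore A relative to F: (east=0, north=-14).

Answer: A is at (east=0, north=-14) relative to F.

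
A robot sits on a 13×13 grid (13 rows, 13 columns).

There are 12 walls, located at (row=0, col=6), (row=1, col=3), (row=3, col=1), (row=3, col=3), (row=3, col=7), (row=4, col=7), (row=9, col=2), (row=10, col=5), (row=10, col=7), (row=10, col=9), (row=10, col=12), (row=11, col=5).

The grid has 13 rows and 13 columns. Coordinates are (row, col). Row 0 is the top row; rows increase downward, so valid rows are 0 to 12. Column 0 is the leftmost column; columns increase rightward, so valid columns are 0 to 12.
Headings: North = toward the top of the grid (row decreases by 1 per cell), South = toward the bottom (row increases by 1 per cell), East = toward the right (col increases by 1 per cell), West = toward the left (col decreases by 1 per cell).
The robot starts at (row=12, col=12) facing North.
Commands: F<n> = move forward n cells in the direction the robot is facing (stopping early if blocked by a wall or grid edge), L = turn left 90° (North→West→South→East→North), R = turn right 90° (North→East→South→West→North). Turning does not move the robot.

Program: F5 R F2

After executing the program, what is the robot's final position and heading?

Answer: Final position: (row=11, col=12), facing East

Derivation:
Start: (row=12, col=12), facing North
  F5: move forward 1/5 (blocked), now at (row=11, col=12)
  R: turn right, now facing East
  F2: move forward 0/2 (blocked), now at (row=11, col=12)
Final: (row=11, col=12), facing East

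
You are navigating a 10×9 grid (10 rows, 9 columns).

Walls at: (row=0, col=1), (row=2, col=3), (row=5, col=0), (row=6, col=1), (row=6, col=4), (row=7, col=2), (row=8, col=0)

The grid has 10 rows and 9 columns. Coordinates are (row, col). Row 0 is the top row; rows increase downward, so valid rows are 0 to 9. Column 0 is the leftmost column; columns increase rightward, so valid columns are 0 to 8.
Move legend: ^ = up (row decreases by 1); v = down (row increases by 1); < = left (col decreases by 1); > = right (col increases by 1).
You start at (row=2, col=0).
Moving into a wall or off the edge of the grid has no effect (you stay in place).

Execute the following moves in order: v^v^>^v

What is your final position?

Start: (row=2, col=0)
  v (down): (row=2, col=0) -> (row=3, col=0)
  ^ (up): (row=3, col=0) -> (row=2, col=0)
  v (down): (row=2, col=0) -> (row=3, col=0)
  ^ (up): (row=3, col=0) -> (row=2, col=0)
  > (right): (row=2, col=0) -> (row=2, col=1)
  ^ (up): (row=2, col=1) -> (row=1, col=1)
  v (down): (row=1, col=1) -> (row=2, col=1)
Final: (row=2, col=1)

Answer: Final position: (row=2, col=1)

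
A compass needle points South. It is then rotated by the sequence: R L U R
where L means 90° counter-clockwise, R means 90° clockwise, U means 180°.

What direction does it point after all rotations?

Answer: Final heading: East

Derivation:
Start: South
  R (right (90° clockwise)) -> West
  L (left (90° counter-clockwise)) -> South
  U (U-turn (180°)) -> North
  R (right (90° clockwise)) -> East
Final: East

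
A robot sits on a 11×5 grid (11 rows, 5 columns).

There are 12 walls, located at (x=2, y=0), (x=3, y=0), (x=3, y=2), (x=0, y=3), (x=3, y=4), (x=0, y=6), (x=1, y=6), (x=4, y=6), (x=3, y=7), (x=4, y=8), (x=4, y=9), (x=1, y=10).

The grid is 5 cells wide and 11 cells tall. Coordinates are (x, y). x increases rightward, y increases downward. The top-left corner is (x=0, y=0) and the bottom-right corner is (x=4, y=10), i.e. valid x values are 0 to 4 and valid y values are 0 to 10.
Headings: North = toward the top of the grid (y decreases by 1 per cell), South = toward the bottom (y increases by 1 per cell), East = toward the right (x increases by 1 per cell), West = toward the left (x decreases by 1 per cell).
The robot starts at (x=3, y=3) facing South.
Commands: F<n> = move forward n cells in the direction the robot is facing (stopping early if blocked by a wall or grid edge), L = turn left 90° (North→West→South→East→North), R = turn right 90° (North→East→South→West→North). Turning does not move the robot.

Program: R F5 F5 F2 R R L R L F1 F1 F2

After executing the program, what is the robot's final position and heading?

Start: (x=3, y=3), facing South
  R: turn right, now facing West
  F5: move forward 2/5 (blocked), now at (x=1, y=3)
  F5: move forward 0/5 (blocked), now at (x=1, y=3)
  F2: move forward 0/2 (blocked), now at (x=1, y=3)
  R: turn right, now facing North
  R: turn right, now facing East
  L: turn left, now facing North
  R: turn right, now facing East
  L: turn left, now facing North
  F1: move forward 1, now at (x=1, y=2)
  F1: move forward 1, now at (x=1, y=1)
  F2: move forward 1/2 (blocked), now at (x=1, y=0)
Final: (x=1, y=0), facing North

Answer: Final position: (x=1, y=0), facing North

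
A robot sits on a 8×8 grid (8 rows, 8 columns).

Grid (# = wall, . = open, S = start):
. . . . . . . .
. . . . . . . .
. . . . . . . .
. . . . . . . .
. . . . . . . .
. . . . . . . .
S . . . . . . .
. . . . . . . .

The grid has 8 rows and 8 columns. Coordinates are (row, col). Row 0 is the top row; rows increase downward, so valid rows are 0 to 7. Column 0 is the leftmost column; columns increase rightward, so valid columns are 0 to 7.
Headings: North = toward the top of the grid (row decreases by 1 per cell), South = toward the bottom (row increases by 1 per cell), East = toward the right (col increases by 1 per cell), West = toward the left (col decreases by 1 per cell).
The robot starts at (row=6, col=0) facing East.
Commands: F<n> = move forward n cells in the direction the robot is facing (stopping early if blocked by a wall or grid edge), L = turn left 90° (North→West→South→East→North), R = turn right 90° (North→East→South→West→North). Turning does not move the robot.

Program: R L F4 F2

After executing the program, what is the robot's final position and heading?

Start: (row=6, col=0), facing East
  R: turn right, now facing South
  L: turn left, now facing East
  F4: move forward 4, now at (row=6, col=4)
  F2: move forward 2, now at (row=6, col=6)
Final: (row=6, col=6), facing East

Answer: Final position: (row=6, col=6), facing East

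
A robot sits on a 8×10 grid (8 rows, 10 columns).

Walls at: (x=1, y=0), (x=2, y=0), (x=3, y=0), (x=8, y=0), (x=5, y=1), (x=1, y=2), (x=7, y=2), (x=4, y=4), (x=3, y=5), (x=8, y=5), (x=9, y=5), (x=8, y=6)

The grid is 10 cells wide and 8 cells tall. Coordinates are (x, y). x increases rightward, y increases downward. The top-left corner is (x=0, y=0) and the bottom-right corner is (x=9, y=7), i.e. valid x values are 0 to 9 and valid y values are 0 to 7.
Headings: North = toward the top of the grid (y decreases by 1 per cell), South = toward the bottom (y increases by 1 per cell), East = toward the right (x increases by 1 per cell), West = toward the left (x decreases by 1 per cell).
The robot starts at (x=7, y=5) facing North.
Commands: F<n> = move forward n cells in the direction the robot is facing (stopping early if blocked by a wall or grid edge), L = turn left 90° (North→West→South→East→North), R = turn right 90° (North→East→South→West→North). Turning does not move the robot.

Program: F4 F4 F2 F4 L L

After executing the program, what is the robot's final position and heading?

Start: (x=7, y=5), facing North
  F4: move forward 2/4 (blocked), now at (x=7, y=3)
  F4: move forward 0/4 (blocked), now at (x=7, y=3)
  F2: move forward 0/2 (blocked), now at (x=7, y=3)
  F4: move forward 0/4 (blocked), now at (x=7, y=3)
  L: turn left, now facing West
  L: turn left, now facing South
Final: (x=7, y=3), facing South

Answer: Final position: (x=7, y=3), facing South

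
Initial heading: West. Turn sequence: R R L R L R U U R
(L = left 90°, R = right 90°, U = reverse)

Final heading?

Start: West
  R (right (90° clockwise)) -> North
  R (right (90° clockwise)) -> East
  L (left (90° counter-clockwise)) -> North
  R (right (90° clockwise)) -> East
  L (left (90° counter-clockwise)) -> North
  R (right (90° clockwise)) -> East
  U (U-turn (180°)) -> West
  U (U-turn (180°)) -> East
  R (right (90° clockwise)) -> South
Final: South

Answer: Final heading: South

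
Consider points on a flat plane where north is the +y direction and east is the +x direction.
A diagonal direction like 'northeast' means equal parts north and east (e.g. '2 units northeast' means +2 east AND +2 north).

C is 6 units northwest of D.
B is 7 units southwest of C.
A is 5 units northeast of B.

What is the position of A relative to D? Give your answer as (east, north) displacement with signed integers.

Place D at the origin (east=0, north=0).
  C is 6 units northwest of D: delta (east=-6, north=+6); C at (east=-6, north=6).
  B is 7 units southwest of C: delta (east=-7, north=-7); B at (east=-13, north=-1).
  A is 5 units northeast of B: delta (east=+5, north=+5); A at (east=-8, north=4).
Therefore A relative to D: (east=-8, north=4).

Answer: A is at (east=-8, north=4) relative to D.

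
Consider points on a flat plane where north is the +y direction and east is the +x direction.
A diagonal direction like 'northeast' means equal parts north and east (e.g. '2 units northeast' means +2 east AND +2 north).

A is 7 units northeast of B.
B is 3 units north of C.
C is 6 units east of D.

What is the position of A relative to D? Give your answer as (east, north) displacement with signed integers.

Place D at the origin (east=0, north=0).
  C is 6 units east of D: delta (east=+6, north=+0); C at (east=6, north=0).
  B is 3 units north of C: delta (east=+0, north=+3); B at (east=6, north=3).
  A is 7 units northeast of B: delta (east=+7, north=+7); A at (east=13, north=10).
Therefore A relative to D: (east=13, north=10).

Answer: A is at (east=13, north=10) relative to D.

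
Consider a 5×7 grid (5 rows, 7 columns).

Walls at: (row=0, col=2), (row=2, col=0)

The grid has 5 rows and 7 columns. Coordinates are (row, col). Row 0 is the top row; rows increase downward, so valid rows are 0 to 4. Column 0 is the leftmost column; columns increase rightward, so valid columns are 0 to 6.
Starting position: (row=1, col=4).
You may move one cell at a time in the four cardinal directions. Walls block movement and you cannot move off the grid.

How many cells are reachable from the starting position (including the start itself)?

BFS flood-fill from (row=1, col=4):
  Distance 0: (row=1, col=4)
  Distance 1: (row=0, col=4), (row=1, col=3), (row=1, col=5), (row=2, col=4)
  Distance 2: (row=0, col=3), (row=0, col=5), (row=1, col=2), (row=1, col=6), (row=2, col=3), (row=2, col=5), (row=3, col=4)
  Distance 3: (row=0, col=6), (row=1, col=1), (row=2, col=2), (row=2, col=6), (row=3, col=3), (row=3, col=5), (row=4, col=4)
  Distance 4: (row=0, col=1), (row=1, col=0), (row=2, col=1), (row=3, col=2), (row=3, col=6), (row=4, col=3), (row=4, col=5)
  Distance 5: (row=0, col=0), (row=3, col=1), (row=4, col=2), (row=4, col=6)
  Distance 6: (row=3, col=0), (row=4, col=1)
  Distance 7: (row=4, col=0)
Total reachable: 33 (grid has 33 open cells total)

Answer: Reachable cells: 33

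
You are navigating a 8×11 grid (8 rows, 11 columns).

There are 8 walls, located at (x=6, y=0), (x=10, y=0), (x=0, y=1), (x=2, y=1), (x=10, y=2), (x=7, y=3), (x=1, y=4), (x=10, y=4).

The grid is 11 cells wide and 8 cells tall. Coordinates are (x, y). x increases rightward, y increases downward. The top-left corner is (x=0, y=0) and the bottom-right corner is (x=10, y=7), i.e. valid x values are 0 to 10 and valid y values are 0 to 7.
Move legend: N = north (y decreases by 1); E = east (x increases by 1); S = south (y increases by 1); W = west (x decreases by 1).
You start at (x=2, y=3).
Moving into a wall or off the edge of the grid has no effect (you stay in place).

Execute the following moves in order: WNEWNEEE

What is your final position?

Answer: Final position: (x=1, y=1)

Derivation:
Start: (x=2, y=3)
  W (west): (x=2, y=3) -> (x=1, y=3)
  N (north): (x=1, y=3) -> (x=1, y=2)
  E (east): (x=1, y=2) -> (x=2, y=2)
  W (west): (x=2, y=2) -> (x=1, y=2)
  N (north): (x=1, y=2) -> (x=1, y=1)
  [×3]E (east): blocked, stay at (x=1, y=1)
Final: (x=1, y=1)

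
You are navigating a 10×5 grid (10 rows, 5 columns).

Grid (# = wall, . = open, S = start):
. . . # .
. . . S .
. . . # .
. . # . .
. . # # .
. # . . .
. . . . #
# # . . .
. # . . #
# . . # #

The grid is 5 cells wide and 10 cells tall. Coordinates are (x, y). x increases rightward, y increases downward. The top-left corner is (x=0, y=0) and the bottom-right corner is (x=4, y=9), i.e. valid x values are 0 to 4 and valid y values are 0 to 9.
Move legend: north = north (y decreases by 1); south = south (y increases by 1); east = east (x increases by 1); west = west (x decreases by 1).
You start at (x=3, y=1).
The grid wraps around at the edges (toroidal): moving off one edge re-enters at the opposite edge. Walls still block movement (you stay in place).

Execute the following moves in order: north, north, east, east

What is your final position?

Answer: Final position: (x=0, y=1)

Derivation:
Start: (x=3, y=1)
  north (north): blocked, stay at (x=3, y=1)
  north (north): blocked, stay at (x=3, y=1)
  east (east): (x=3, y=1) -> (x=4, y=1)
  east (east): (x=4, y=1) -> (x=0, y=1)
Final: (x=0, y=1)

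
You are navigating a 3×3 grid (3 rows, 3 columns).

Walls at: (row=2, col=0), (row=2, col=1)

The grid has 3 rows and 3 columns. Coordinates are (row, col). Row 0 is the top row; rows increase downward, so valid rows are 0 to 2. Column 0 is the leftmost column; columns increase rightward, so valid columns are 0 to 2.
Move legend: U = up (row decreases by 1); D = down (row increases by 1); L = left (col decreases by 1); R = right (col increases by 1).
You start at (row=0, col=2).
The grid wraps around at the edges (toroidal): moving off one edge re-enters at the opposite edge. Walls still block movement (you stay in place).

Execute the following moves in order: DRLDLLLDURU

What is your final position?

Answer: Final position: (row=1, col=2)

Derivation:
Start: (row=0, col=2)
  D (down): (row=0, col=2) -> (row=1, col=2)
  R (right): (row=1, col=2) -> (row=1, col=0)
  L (left): (row=1, col=0) -> (row=1, col=2)
  D (down): (row=1, col=2) -> (row=2, col=2)
  [×3]L (left): blocked, stay at (row=2, col=2)
  D (down): (row=2, col=2) -> (row=0, col=2)
  U (up): (row=0, col=2) -> (row=2, col=2)
  R (right): blocked, stay at (row=2, col=2)
  U (up): (row=2, col=2) -> (row=1, col=2)
Final: (row=1, col=2)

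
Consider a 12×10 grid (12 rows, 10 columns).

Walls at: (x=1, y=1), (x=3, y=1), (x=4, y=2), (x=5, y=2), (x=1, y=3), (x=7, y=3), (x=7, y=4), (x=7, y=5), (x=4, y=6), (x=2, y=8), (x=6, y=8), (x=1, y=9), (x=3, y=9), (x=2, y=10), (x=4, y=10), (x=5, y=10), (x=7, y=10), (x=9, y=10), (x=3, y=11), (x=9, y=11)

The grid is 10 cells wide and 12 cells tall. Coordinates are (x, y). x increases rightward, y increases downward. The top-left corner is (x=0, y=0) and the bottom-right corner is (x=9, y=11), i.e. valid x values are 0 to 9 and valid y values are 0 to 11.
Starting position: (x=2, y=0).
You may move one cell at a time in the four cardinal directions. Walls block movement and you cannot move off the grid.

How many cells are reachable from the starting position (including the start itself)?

Answer: Reachable cells: 98

Derivation:
BFS flood-fill from (x=2, y=0):
  Distance 0: (x=2, y=0)
  Distance 1: (x=1, y=0), (x=3, y=0), (x=2, y=1)
  Distance 2: (x=0, y=0), (x=4, y=0), (x=2, y=2)
  Distance 3: (x=5, y=0), (x=0, y=1), (x=4, y=1), (x=1, y=2), (x=3, y=2), (x=2, y=3)
  Distance 4: (x=6, y=0), (x=5, y=1), (x=0, y=2), (x=3, y=3), (x=2, y=4)
  Distance 5: (x=7, y=0), (x=6, y=1), (x=0, y=3), (x=4, y=3), (x=1, y=4), (x=3, y=4), (x=2, y=5)
  Distance 6: (x=8, y=0), (x=7, y=1), (x=6, y=2), (x=5, y=3), (x=0, y=4), (x=4, y=4), (x=1, y=5), (x=3, y=5), (x=2, y=6)
  Distance 7: (x=9, y=0), (x=8, y=1), (x=7, y=2), (x=6, y=3), (x=5, y=4), (x=0, y=5), (x=4, y=5), (x=1, y=6), (x=3, y=6), (x=2, y=7)
  Distance 8: (x=9, y=1), (x=8, y=2), (x=6, y=4), (x=5, y=5), (x=0, y=6), (x=1, y=7), (x=3, y=7)
  Distance 9: (x=9, y=2), (x=8, y=3), (x=6, y=5), (x=5, y=6), (x=0, y=7), (x=4, y=7), (x=1, y=8), (x=3, y=8)
  Distance 10: (x=9, y=3), (x=8, y=4), (x=6, y=6), (x=5, y=7), (x=0, y=8), (x=4, y=8)
  Distance 11: (x=9, y=4), (x=8, y=5), (x=7, y=6), (x=6, y=7), (x=5, y=8), (x=0, y=9), (x=4, y=9)
  Distance 12: (x=9, y=5), (x=8, y=6), (x=7, y=7), (x=5, y=9), (x=0, y=10)
  Distance 13: (x=9, y=6), (x=8, y=7), (x=7, y=8), (x=6, y=9), (x=1, y=10), (x=0, y=11)
  Distance 14: (x=9, y=7), (x=8, y=8), (x=7, y=9), (x=6, y=10), (x=1, y=11)
  Distance 15: (x=9, y=8), (x=8, y=9), (x=2, y=11), (x=6, y=11)
  Distance 16: (x=9, y=9), (x=8, y=10), (x=5, y=11), (x=7, y=11)
  Distance 17: (x=4, y=11), (x=8, y=11)
Total reachable: 98 (grid has 100 open cells total)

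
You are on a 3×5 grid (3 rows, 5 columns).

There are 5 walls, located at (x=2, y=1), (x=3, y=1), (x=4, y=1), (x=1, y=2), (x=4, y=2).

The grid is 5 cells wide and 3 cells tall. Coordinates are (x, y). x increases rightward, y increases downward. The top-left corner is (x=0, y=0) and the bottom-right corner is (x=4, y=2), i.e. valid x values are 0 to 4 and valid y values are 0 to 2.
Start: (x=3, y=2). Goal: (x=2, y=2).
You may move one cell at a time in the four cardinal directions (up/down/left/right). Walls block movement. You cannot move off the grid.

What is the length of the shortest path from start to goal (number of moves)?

BFS from (x=3, y=2) until reaching (x=2, y=2):
  Distance 0: (x=3, y=2)
  Distance 1: (x=2, y=2)  <- goal reached here
One shortest path (1 moves): (x=3, y=2) -> (x=2, y=2)

Answer: Shortest path length: 1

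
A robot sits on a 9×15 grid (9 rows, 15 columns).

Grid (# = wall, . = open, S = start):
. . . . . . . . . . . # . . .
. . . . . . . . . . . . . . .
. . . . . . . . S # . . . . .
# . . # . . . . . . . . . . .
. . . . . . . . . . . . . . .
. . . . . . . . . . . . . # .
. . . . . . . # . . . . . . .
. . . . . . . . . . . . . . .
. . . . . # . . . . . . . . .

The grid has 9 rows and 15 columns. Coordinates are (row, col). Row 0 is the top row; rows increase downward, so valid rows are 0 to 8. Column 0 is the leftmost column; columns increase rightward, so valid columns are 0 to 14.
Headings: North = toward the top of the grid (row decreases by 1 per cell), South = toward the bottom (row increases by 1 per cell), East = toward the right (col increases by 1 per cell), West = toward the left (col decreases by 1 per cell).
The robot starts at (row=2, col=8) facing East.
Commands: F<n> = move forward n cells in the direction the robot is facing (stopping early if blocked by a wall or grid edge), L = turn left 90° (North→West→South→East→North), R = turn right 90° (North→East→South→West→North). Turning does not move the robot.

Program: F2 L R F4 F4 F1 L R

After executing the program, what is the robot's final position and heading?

Start: (row=2, col=8), facing East
  F2: move forward 0/2 (blocked), now at (row=2, col=8)
  L: turn left, now facing North
  R: turn right, now facing East
  F4: move forward 0/4 (blocked), now at (row=2, col=8)
  F4: move forward 0/4 (blocked), now at (row=2, col=8)
  F1: move forward 0/1 (blocked), now at (row=2, col=8)
  L: turn left, now facing North
  R: turn right, now facing East
Final: (row=2, col=8), facing East

Answer: Final position: (row=2, col=8), facing East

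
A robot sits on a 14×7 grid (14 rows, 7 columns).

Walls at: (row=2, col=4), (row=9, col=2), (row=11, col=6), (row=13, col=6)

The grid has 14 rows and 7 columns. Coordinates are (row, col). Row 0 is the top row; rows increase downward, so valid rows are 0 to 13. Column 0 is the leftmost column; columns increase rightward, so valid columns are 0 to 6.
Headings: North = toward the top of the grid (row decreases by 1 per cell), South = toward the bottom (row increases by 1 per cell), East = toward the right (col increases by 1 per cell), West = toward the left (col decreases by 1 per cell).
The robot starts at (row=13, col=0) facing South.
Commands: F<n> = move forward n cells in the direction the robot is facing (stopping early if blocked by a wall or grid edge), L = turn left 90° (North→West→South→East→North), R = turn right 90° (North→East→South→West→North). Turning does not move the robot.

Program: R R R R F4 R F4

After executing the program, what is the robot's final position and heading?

Start: (row=13, col=0), facing South
  R: turn right, now facing West
  R: turn right, now facing North
  R: turn right, now facing East
  R: turn right, now facing South
  F4: move forward 0/4 (blocked), now at (row=13, col=0)
  R: turn right, now facing West
  F4: move forward 0/4 (blocked), now at (row=13, col=0)
Final: (row=13, col=0), facing West

Answer: Final position: (row=13, col=0), facing West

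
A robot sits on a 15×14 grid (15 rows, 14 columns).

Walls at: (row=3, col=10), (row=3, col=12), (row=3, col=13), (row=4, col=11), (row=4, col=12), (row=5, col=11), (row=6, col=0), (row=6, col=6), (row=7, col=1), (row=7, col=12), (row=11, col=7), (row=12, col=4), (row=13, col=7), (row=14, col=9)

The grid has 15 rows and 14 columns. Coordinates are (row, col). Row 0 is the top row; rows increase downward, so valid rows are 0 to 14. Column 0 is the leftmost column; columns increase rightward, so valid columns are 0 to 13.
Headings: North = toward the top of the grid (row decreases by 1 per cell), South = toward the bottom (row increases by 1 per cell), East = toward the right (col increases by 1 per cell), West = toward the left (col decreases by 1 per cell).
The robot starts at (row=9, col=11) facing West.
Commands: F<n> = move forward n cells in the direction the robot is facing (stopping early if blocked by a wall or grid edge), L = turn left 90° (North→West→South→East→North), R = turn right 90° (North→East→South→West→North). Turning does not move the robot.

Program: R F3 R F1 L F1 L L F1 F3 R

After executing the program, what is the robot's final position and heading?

Start: (row=9, col=11), facing West
  R: turn right, now facing North
  F3: move forward 3, now at (row=6, col=11)
  R: turn right, now facing East
  F1: move forward 1, now at (row=6, col=12)
  L: turn left, now facing North
  F1: move forward 1, now at (row=5, col=12)
  L: turn left, now facing West
  L: turn left, now facing South
  F1: move forward 1, now at (row=6, col=12)
  F3: move forward 0/3 (blocked), now at (row=6, col=12)
  R: turn right, now facing West
Final: (row=6, col=12), facing West

Answer: Final position: (row=6, col=12), facing West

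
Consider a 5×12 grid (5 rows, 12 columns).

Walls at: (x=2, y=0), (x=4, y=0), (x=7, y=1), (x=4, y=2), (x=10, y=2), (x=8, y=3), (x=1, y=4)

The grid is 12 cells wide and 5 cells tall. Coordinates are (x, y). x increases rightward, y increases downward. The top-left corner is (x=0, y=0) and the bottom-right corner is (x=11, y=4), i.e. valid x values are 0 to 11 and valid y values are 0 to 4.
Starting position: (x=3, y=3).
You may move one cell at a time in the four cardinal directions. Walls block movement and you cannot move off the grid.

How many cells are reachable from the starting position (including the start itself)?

Answer: Reachable cells: 53

Derivation:
BFS flood-fill from (x=3, y=3):
  Distance 0: (x=3, y=3)
  Distance 1: (x=3, y=2), (x=2, y=3), (x=4, y=3), (x=3, y=4)
  Distance 2: (x=3, y=1), (x=2, y=2), (x=1, y=3), (x=5, y=3), (x=2, y=4), (x=4, y=4)
  Distance 3: (x=3, y=0), (x=2, y=1), (x=4, y=1), (x=1, y=2), (x=5, y=2), (x=0, y=3), (x=6, y=3), (x=5, y=4)
  Distance 4: (x=1, y=1), (x=5, y=1), (x=0, y=2), (x=6, y=2), (x=7, y=3), (x=0, y=4), (x=6, y=4)
  Distance 5: (x=1, y=0), (x=5, y=0), (x=0, y=1), (x=6, y=1), (x=7, y=2), (x=7, y=4)
  Distance 6: (x=0, y=0), (x=6, y=0), (x=8, y=2), (x=8, y=4)
  Distance 7: (x=7, y=0), (x=8, y=1), (x=9, y=2), (x=9, y=4)
  Distance 8: (x=8, y=0), (x=9, y=1), (x=9, y=3), (x=10, y=4)
  Distance 9: (x=9, y=0), (x=10, y=1), (x=10, y=3), (x=11, y=4)
  Distance 10: (x=10, y=0), (x=11, y=1), (x=11, y=3)
  Distance 11: (x=11, y=0), (x=11, y=2)
Total reachable: 53 (grid has 53 open cells total)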